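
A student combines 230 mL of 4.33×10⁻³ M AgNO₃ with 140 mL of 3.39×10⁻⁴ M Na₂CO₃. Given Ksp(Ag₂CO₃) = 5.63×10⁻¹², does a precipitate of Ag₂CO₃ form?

Yes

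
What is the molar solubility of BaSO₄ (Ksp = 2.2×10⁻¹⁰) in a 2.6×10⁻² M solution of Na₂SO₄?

8.5×10⁻⁹ M

BaSO₄(s) ⇌ Ba²⁺(aq) + SO₄²⁻(aq)
The solution already contains SO₄²⁻ at 2.6×10⁻² M. Let s be the molar solubility of BaSO₄.
[SO₄²⁻] ≈ 2.6×10⁻² M (common ion dominates); [Ba²⁺] = s.
Ksp = [Ba²⁺][SO₄²⁻] = s(2.6×10⁻²)
s = 2.2×10⁻¹⁰ / (2.6×10⁻²) = 8.5×10⁻⁹
s = 8.5×10⁻⁹ M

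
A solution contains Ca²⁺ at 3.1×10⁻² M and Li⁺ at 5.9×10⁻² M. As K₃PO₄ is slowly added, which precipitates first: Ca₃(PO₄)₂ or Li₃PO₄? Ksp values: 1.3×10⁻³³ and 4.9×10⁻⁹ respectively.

Each salt precipitates once Q = Ksp for that salt.
For Ca₃(PO₄)₂: [PO₄³⁻] = (Ksp/[Ca²⁺]^3)^(1/2) = 6.6×10⁻¹⁵ M
For Li₃PO₄: [PO₄³⁻] = (Ksp/[Li⁺]^3) = 2.4×10⁻⁵ M
Ca₃(PO₄)₂ requires the lower [PO₄³⁻], so it precipitates first.

Ca₃(PO₄)₂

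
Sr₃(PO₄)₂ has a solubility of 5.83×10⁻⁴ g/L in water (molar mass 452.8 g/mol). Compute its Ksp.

Molar solubility s = (5.83×10⁻⁴ g/L) / (452.8 g/mol) = 1.2875×10⁻⁶ mol/L
Sr₃(PO₄)₂(s) ⇌ 3 Sr²⁺(aq) + 2 PO₄³⁻(aq)
Let s be the molar solubility. Then [Sr²⁺] = 3s and [PO₄³⁻] = 2s.
Ksp = [Sr²⁺]^3[PO₄³⁻]^2 = (3s)^3 · (2s)^2 = 108s^5
Ksp = 108 × (1.2875×10⁻⁶)^5 = 3.82×10⁻²⁸

Ksp = 3.82×10⁻²⁸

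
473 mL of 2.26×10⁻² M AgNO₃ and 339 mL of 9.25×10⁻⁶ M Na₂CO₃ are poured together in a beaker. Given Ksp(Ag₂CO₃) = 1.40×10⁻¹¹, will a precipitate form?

Yes

Total volume after mixing = 473 + 339 = 812 mL.
[Ag⁺] = (2.26×10⁻²)(473)/812 = 1.32×10⁻² M
[CO₃²⁻] = (9.25×10⁻⁶)(339)/812 = 3.86×10⁻⁶ M
Q = [Ag⁺]^2[CO₃²⁻] = 6.69×10⁻¹⁰
Because Q > Ksp (6.69×10⁻¹⁰ vs 1.40×10⁻¹¹), a precipitate of Ag₂CO₃ forms.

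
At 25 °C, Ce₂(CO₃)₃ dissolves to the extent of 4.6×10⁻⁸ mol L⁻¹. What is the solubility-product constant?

Ce₂(CO₃)₃(s) ⇌ 2 Ce³⁺(aq) + 3 CO₃²⁻(aq)
Let s be the molar solubility. Then [Ce³⁺] = 2s and [CO₃²⁻] = 3s.
Ksp = [Ce³⁺]^2[CO₃²⁻]^3 = (2s)^2 · (3s)^3 = 108s^5
Ksp = 108 × (4.6×10⁻⁸)^5 = 2.2×10⁻³⁵

Ksp = 2.2×10⁻³⁵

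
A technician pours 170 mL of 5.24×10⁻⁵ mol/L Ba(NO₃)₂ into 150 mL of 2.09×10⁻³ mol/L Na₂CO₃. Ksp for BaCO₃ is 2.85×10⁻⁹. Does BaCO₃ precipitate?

Total volume after mixing = 170 + 150 = 320 mL.
[Ba²⁺] = (5.24×10⁻⁵)(170)/320 = 2.78×10⁻⁵ mol/L
[CO₃²⁻] = (2.09×10⁻³)(150)/320 = 9.80×10⁻⁴ mol/L
Q = [Ba²⁺][CO₃²⁻] = 2.73×10⁻⁸
Since Q (2.73×10⁻⁸) exceeds Ksp (2.85×10⁻⁹), BaCO₃ will precipitate.

Yes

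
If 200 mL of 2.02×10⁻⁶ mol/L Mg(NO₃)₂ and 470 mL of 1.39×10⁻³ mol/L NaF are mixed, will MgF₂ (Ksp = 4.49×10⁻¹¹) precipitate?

No

Total volume after mixing = 200 + 470 = 670 mL.
[Mg²⁺] = (2.02×10⁻⁶)(200)/670 = 6.03×10⁻⁷ mol/L
[F⁻] = (1.39×10⁻³)(470)/670 = 9.75×10⁻⁴ mol/L
Q = [Mg²⁺][F⁻]^2 = 5.73×10⁻¹³
Since Q (5.73×10⁻¹³) is less than Ksp (4.49×10⁻¹¹), no MgF₂ precipitates.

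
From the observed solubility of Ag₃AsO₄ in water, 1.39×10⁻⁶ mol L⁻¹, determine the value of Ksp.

Ksp = 1.01×10⁻²²

Ag₃AsO₄(s) ⇌ 3 Ag⁺(aq) + AsO₄³⁻(aq)
Call the molar solubility s, so that [Ag⁺] = 3s and [AsO₄³⁻] = s.
Ksp = [Ag⁺]^3[AsO₄³⁻] = (3s)^3 · s = 27s^4
Ksp = 27 × (1.39×10⁻⁶)^4 = 1.01×10⁻²²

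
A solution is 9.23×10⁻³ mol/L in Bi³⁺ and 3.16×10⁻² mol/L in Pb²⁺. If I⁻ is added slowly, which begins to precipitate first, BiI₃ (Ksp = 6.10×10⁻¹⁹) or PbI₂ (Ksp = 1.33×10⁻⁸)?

BiI₃

A salt starts to precipitate once the ion product Q reaches its Ksp.
For BiI₃: [I⁻] = (Ksp/[Bi³⁺])^(1/3) = 4.04×10⁻⁶ mol/L
For PbI₂: [I⁻] = (Ksp/[Pb²⁺])^(1/2) = 6.49×10⁻⁴ mol/L
BiI₃ requires the lower [I⁻], so it precipitates first.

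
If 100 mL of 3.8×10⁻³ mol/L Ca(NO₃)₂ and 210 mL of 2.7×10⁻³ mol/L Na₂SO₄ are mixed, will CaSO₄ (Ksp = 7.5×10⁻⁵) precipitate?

Total volume after mixing = 100 + 210 = 310 mL.
[Ca²⁺] = (3.8×10⁻³)(100)/310 = 1.2×10⁻³ mol/L
[SO₄²⁻] = (2.7×10⁻³)(210)/310 = 1.8×10⁻³ mol/L
Q = [Ca²⁺][SO₄²⁻] = 2.2×10⁻⁶
Since Q (2.2×10⁻⁶) is less than Ksp (7.5×10⁻⁵), no CaSO₄ precipitates.

No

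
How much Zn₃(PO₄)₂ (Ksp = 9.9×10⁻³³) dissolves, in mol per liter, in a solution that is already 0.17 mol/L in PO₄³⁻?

2.3×10⁻¹¹ M

Zn₃(PO₄)₂(s) ⇌ 3 Zn²⁺(aq) + 2 PO₄³⁻(aq)
Let s be the solubility of Zn₃(PO₄)₂ here. The common ion gives [PO₄³⁻] ≈ 0.17 mol/L, and [Zn²⁺] = 3s.
Ksp = [Zn²⁺]^3[PO₄³⁻]^2 = (3s)^3(0.17)^2
(3s)^3 = 9.9×10⁻³³ / (0.17)^2 = 3.4×10⁻³¹
s = 2.3×10⁻¹¹ mol/L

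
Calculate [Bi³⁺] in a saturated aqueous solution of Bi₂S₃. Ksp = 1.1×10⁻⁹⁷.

Bi₂S₃(s) ⇌ 2 Bi³⁺(aq) + 3 S²⁻(aq)
With molar solubility s: [Bi³⁺] = 2s, [S²⁻] = 3s.
Ksp = [Bi³⁺]^2[S²⁻]^3 = (2s)^2 · (3s)^3 = 108s^5 = 1.1×10⁻⁹⁷
s = 1.6×10⁻²⁰ mol L⁻¹
[Bi³⁺] = 2s = 3.2×10⁻²⁰ mol L⁻¹

3.2×10⁻²⁰ M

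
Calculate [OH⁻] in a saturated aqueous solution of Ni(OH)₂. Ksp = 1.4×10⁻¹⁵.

Ni(OH)₂(s) ⇌ Ni²⁺(aq) + 2 OH⁻(aq)
For each mole of Ni(OH)₂ that dissolves per liter, [Ni²⁺] = s and [OH⁻] = 2s; let s denote this solubility.
Ksp = [Ni²⁺][OH⁻]^2 = s · (2s)^2 = 4s^3 = 1.4×10⁻¹⁵
s = 7.0×10⁻⁶ M
[OH⁻] = 2s = 1.4×10⁻⁵ M

1.4×10⁻⁵ M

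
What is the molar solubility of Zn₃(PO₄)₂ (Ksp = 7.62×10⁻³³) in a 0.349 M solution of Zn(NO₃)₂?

2.12×10⁻¹⁶ M

Zn₃(PO₄)₂(s) ⇌ 3 Zn²⁺(aq) + 2 PO₄³⁻(aq)
Let s be the solubility of Zn₃(PO₄)₂ here. The common ion gives [Zn²⁺] ≈ 0.349 M, and [PO₄³⁻] = 2s.
Ksp = [Zn²⁺]^3[PO₄³⁻]^2 = (0.349)^3(2s)^2
(2s)^2 = 7.62×10⁻³³ / (0.349)^3 = 1.79×10⁻³¹
s = 2.12×10⁻¹⁶ M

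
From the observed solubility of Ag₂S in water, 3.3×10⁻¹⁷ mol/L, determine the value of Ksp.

Ag₂S(s) ⇌ 2 Ag⁺(aq) + S²⁻(aq)
With molar solubility s: [Ag⁺] = 2s, [S²⁻] = s.
Ksp = [Ag⁺]^2[S²⁻] = (2s)^2 · s = 4s^3
Ksp = 4 × (3.3×10⁻¹⁷)^3 = 1.4×10⁻⁴⁹

Ksp = 1.4×10⁻⁴⁹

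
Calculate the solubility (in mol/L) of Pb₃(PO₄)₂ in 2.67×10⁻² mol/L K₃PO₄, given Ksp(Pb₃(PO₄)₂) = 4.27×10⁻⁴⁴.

Pb₃(PO₄)₂(s) ⇌ 3 Pb²⁺(aq) + 2 PO₄³⁻(aq)
With PO₄³⁻ already at 2.67×10⁻² mol/L and s small, take [PO₄³⁻] ≈ 2.67×10⁻² mol/L and [Pb²⁺] = 3s.
Ksp = [Pb²⁺]^3[PO₄³⁻]^2 = (3s)^3(2.67×10⁻²)^2
(3s)^3 = 4.27×10⁻⁴⁴ / (2.67×10⁻²)^2 = 5.99×10⁻⁴¹
s = 1.30×10⁻¹⁴ mol/L

1.30×10⁻¹⁴ M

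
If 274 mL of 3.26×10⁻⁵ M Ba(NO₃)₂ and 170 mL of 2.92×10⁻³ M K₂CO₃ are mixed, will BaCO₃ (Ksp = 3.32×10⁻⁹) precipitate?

Total volume after mixing = 274 + 170 = 444 mL.
[Ba²⁺] = (3.26×10⁻⁵)(274)/444 = 2.01×10⁻⁵ M
[CO₃²⁻] = (2.92×10⁻³)(170)/444 = 1.12×10⁻³ M
Q = [Ba²⁺][CO₃²⁻] = 2.25×10⁻⁸
Because Q > Ksp (2.25×10⁻⁸ vs 3.32×10⁻⁹), a precipitate of BaCO₃ forms.

Yes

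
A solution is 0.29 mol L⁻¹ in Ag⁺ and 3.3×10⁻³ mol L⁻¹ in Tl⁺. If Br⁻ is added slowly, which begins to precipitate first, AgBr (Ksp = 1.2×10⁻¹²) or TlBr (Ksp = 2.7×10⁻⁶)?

AgBr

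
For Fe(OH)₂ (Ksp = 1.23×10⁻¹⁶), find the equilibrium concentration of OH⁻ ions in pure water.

6.27×10⁻⁶ M

Fe(OH)₂(s) ⇌ Fe²⁺(aq) + 2 OH⁻(aq)
Let s be the molar solubility. Then [Fe²⁺] = s and [OH⁻] = 2s.
Ksp = [Fe²⁺][OH⁻]^2 = s · (2s)^2 = 4s^3 = 1.23×10⁻¹⁶
s = 3.13×10⁻⁶ mol L⁻¹
[OH⁻] = 2s = 6.27×10⁻⁶ mol L⁻¹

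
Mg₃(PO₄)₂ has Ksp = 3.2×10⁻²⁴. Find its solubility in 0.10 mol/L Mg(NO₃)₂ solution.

Mg₃(PO₄)₂(s) ⇌ 3 Mg²⁺(aq) + 2 PO₄³⁻(aq)
Mg²⁺ is already present at 0.10 mol/L. If s mol/L of Mg₃(PO₄)₂ dissolves, [PO₄³⁻] = 2s while [Mg²⁺] ≈ 0.10 mol/L.
Ksp = [Mg²⁺]^3[PO₄³⁻]^2 = (0.10)^3(2s)^2
(2s)^2 = 3.2×10⁻²⁴ / (0.10)^3 = 3.2×10⁻²¹
s = 2.8×10⁻¹¹ mol/L

2.8×10⁻¹¹ M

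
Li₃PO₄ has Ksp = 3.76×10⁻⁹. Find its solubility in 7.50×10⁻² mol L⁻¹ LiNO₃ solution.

Li₃PO₄(s) ⇌ 3 Li⁺(aq) + PO₄³⁻(aq)
The solution already contains Li⁺ at 7.50×10⁻² mol L⁻¹. Let s be the molar solubility of Li₃PO₄.
[Li⁺] ≈ 7.50×10⁻² mol L⁻¹ (common ion dominates); [PO₄³⁻] = s.
Ksp = [Li⁺]^3[PO₄³⁻] = (7.50×10⁻²)^3s
s = 3.76×10⁻⁹ / (7.50×10⁻²)^3 = 8.91×10⁻⁶
s = 8.91×10⁻⁶ mol L⁻¹

8.91×10⁻⁶ M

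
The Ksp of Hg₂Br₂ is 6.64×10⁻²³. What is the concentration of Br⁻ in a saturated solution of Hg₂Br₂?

Hg₂Br₂(s) ⇌ Hg₂²⁺(aq) + 2 Br⁻(aq)
With molar solubility s: [Hg₂²⁺] = s, [Br⁻] = 2s.
Ksp = [Hg₂²⁺][Br⁻]^2 = s · (2s)^2 = 4s^3 = 6.64×10⁻²³
s = 2.55×10⁻⁸ mol/L
[Br⁻] = 2s = 5.10×10⁻⁸ mol/L

5.10×10⁻⁸ M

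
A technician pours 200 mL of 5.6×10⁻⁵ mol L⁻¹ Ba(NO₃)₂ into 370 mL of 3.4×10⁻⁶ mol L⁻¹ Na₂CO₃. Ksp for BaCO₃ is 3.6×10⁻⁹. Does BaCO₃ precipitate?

No

After mixing, V = 200 mL + 370 mL = 570 mL.
[Ba²⁺] = (5.6×10⁻⁵)(200)/570 = 2.0×10⁻⁵ mol L⁻¹
[CO₃²⁻] = (3.4×10⁻⁶)(370)/570 = 2.2×10⁻⁶ mol L⁻¹
Q = [Ba²⁺][CO₃²⁻] = 4.3×10⁻¹¹
Q = 4.3×10⁻¹¹ < Ksp = 3.6×10⁻⁹, so the solution is unsaturated and no precipitate forms.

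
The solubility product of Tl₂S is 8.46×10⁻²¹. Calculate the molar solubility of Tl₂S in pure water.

1.28×10⁻⁷ M

Tl₂S(s) ⇌ 2 Tl⁺(aq) + S²⁻(aq)
For each mole of Tl₂S that dissolves per liter, [Tl⁺] = 2s and [S²⁻] = s; let s denote this solubility.
Ksp = [Tl⁺]^2[S²⁻] = (2s)^2 · s = 4s^3
4s^3 = 8.46×10⁻²¹  ⇒  s^3 = 2.12×10⁻²¹
s = (2.12×10⁻²¹)^(1/3) = 1.28×10⁻⁷ M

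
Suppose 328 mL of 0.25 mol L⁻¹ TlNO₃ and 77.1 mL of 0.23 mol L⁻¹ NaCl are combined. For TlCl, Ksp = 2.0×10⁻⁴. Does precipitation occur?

Yes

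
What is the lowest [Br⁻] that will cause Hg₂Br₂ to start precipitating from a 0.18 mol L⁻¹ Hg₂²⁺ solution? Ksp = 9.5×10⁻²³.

Precipitation of each salt begins when its ion product equals Ksp.
Hg₂Br₂(s) ⇌ Hg₂²⁺(aq) + 2 Br⁻(aq)
Ksp = [Hg₂²⁺][Br⁻]^2 = [Br⁻]^2(0.18)
[Br⁻]^2 = 9.5×10⁻²³ / (0.18) = 5.3×10⁻²²
[Br⁻] = 2.3×10⁻¹¹ mol L⁻¹

2.3×10⁻¹¹ M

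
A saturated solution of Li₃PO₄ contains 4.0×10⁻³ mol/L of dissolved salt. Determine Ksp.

Li₃PO₄(s) ⇌ 3 Li⁺(aq) + PO₄³⁻(aq)
With molar solubility s: [Li⁺] = 3s, [PO₄³⁻] = s.
Ksp = [Li⁺]^3[PO₄³⁻] = (3s)^3 · s = 27s^4
Ksp = 27 × (4.0×10⁻³)^4 = 6.9×10⁻⁹

Ksp = 6.9×10⁻⁹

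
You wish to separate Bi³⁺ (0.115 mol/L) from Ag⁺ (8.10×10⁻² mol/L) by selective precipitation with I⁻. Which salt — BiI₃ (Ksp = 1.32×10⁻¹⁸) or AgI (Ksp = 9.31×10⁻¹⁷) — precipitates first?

AgI

A salt starts to precipitate once the ion product Q reaches its Ksp.
For BiI₃: [I⁻] = (Ksp/[Bi³⁺])^(1/3) = 2.26×10⁻⁶ mol/L
For AgI: [I⁻] = (Ksp/[Ag⁺]) = 1.15×10⁻¹⁵ mol/L
AgI requires the lower [I⁻], so it precipitates first.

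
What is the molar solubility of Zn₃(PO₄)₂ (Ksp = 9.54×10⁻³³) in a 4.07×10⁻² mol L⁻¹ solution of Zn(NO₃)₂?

Zn₃(PO₄)₂(s) ⇌ 3 Zn²⁺(aq) + 2 PO₄³⁻(aq)
Zn²⁺ is already present at 4.07×10⁻² mol L⁻¹. If s mol/L of Zn₃(PO₄)₂ dissolves, [PO₄³⁻] = 2s while [Zn²⁺] ≈ 4.07×10⁻² mol L⁻¹.
Ksp = [Zn²⁺]^3[PO₄³⁻]^2 = (4.07×10⁻²)^3(2s)^2
(2s)^2 = 9.54×10⁻³³ / (4.07×10⁻²)^3 = 1.42×10⁻²⁸
s = 5.95×10⁻¹⁵ mol L⁻¹

5.95×10⁻¹⁵ M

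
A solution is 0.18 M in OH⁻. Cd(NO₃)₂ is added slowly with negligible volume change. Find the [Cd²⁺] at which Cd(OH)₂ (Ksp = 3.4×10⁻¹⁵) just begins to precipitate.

1.0×10⁻¹³ M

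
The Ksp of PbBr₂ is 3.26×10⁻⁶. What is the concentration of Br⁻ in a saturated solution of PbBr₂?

1.87×10⁻² M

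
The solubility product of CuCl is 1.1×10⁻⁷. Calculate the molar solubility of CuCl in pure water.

3.3×10⁻⁴ M

CuCl(s) ⇌ Cu⁺(aq) + Cl⁻(aq)
Call the molar solubility s, so that [Cu⁺] = s and [Cl⁻] = s.
Ksp = [Cu⁺][Cl⁻] = s · s = s^2
s^2 = 1.1×10⁻⁷
s = (1.1×10⁻⁷)^(1/2) = 3.3×10⁻⁴ mol/L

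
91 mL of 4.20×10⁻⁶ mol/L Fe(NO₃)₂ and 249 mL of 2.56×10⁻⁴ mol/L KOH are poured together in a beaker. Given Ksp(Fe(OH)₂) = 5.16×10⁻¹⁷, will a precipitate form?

Yes

Total volume after mixing = 91 + 249 = 340 mL.
[Fe²⁺] = (4.20×10⁻⁶)(91)/340 = 1.12×10⁻⁶ mol/L
[OH⁻] = (2.56×10⁻⁴)(249)/340 = 1.87×10⁻⁴ mol/L
Q = [Fe²⁺][OH⁻]^2 = 3.95×10⁻¹⁴
Q = 3.95×10⁻¹⁴ > Ksp = 5.16×10⁻¹⁷, so the solution is supersaturated and Fe(OH)₂ precipitates.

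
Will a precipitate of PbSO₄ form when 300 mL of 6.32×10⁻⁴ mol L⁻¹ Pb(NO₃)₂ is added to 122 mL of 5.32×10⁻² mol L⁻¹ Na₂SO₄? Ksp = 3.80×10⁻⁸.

The combined volume is 422 mL.
[Pb²⁺] = (6.32×10⁻⁴)(300)/422 = 4.49×10⁻⁴ mol L⁻¹
[SO₄²⁻] = (5.32×10⁻²)(122)/422 = 1.54×10⁻² mol L⁻¹
Q = [Pb²⁺][SO₄²⁻] = 6.91×10⁻⁶
Because Q > Ksp (6.91×10⁻⁶ vs 3.80×10⁻⁸), a precipitate of PbSO₄ forms.

Yes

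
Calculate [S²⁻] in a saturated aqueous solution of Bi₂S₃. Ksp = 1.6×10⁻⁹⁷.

5.1×10⁻²⁰ M

Bi₂S₃(s) ⇌ 2 Bi³⁺(aq) + 3 S²⁻(aq)
With molar solubility s: [Bi³⁺] = 2s, [S²⁻] = 3s.
Ksp = [Bi³⁺]^2[S²⁻]^3 = (2s)^2 · (3s)^3 = 108s^5 = 1.6×10⁻⁹⁷
s = 1.7×10⁻²⁰ mol L⁻¹
[S²⁻] = 3s = 5.1×10⁻²⁰ mol L⁻¹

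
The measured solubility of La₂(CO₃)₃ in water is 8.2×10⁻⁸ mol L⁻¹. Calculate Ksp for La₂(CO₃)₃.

Ksp = 4.0×10⁻³⁴

La₂(CO₃)₃(s) ⇌ 2 La³⁺(aq) + 3 CO₃²⁻(aq)
If s mol/L of La₂(CO₃)₃ dissolves, [La³⁺] = 2s and [CO₃²⁻] = 3s.
Ksp = [La³⁺]^2[CO₃²⁻]^3 = (2s)^2 · (3s)^3 = 108s^5
Ksp = 108 × (8.2×10⁻⁸)^5 = 4.0×10⁻³⁴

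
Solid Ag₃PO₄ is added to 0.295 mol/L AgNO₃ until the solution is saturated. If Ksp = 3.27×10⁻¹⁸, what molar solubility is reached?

Ag₃PO₄(s) ⇌ 3 Ag⁺(aq) + PO₄³⁻(aq)
Let s be the solubility of Ag₃PO₄ here. The common ion gives [Ag⁺] ≈ 0.295 mol/L, and [PO₄³⁻] = s.
Ksp = [Ag⁺]^3[PO₄³⁻] = (0.295)^3s
s = 3.27×10⁻¹⁸ / (0.295)^3 = 1.27×10⁻¹⁶
s = 1.27×10⁻¹⁶ mol/L

1.27×10⁻¹⁶ M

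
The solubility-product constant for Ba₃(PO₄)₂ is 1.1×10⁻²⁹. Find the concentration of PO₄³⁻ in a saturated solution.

1.3×10⁻⁶ M

Ba₃(PO₄)₂(s) ⇌ 3 Ba²⁺(aq) + 2 PO₄³⁻(aq)
Let s be the molar solubility. Then [Ba²⁺] = 3s and [PO₄³⁻] = 2s.
Ksp = [Ba²⁺]^3[PO₄³⁻]^2 = (3s)^3 · (2s)^2 = 108s^5 = 1.1×10⁻²⁹
s = 6.3×10⁻⁷ M
[PO₄³⁻] = 2s = 1.3×10⁻⁶ M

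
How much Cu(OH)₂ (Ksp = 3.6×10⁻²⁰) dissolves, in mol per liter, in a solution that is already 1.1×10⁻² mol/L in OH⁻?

3.0×10⁻¹⁶ M

Cu(OH)₂(s) ⇌ Cu²⁺(aq) + 2 OH⁻(aq)
Let s be the solubility of Cu(OH)₂ here. The common ion gives [OH⁻] ≈ 1.1×10⁻² mol/L, and [Cu²⁺] = s.
Ksp = [Cu²⁺][OH⁻]^2 = s(1.1×10⁻²)^2
s = 3.6×10⁻²⁰ / (1.1×10⁻²)^2 = 3.0×10⁻¹⁶
s = 3.0×10⁻¹⁶ mol/L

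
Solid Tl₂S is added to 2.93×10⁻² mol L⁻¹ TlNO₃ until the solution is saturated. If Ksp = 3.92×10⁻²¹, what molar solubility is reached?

4.57×10⁻¹⁸ M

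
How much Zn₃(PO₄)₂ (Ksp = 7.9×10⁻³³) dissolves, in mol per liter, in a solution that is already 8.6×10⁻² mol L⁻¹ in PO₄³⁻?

3.4×10⁻¹¹ M

Zn₃(PO₄)₂(s) ⇌ 3 Zn²⁺(aq) + 2 PO₄³⁻(aq)
The solution already contains PO₄³⁻ at 8.6×10⁻² mol L⁻¹. Let s be the molar solubility of Zn₃(PO₄)₂.
[PO₄³⁻] ≈ 8.6×10⁻² mol L⁻¹ (common ion dominates); [Zn²⁺] = 3s.
Ksp = [Zn²⁺]^3[PO₄³⁻]^2 = (3s)^3(8.6×10⁻²)^2
(3s)^3 = 7.9×10⁻³³ / (8.6×10⁻²)^2 = 1.1×10⁻³⁰
s = 3.4×10⁻¹¹ mol L⁻¹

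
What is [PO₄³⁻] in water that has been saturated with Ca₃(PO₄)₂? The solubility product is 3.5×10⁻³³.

2.5×10⁻⁷ M

Ca₃(PO₄)₂(s) ⇌ 3 Ca²⁺(aq) + 2 PO₄³⁻(aq)
Call the molar solubility s, so that [Ca²⁺] = 3s and [PO₄³⁻] = 2s.
Ksp = [Ca²⁺]^3[PO₄³⁻]^2 = (3s)^3 · (2s)^2 = 108s^5 = 3.5×10⁻³³
s = 1.3×10⁻⁷ mol L⁻¹
[PO₄³⁻] = 2s = 2.5×10⁻⁷ mol L⁻¹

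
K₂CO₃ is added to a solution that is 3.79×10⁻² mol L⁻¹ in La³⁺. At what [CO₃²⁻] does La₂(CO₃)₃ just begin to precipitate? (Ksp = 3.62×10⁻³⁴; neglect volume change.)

6.32×10⁻¹¹ M

Precipitation of each salt begins when its ion product equals Ksp.
La₂(CO₃)₃(s) ⇌ 2 La³⁺(aq) + 3 CO₃²⁻(aq)
Ksp = [La³⁺]^2[CO₃²⁻]^3 = [CO₃²⁻]^3(3.79×10⁻²)^2
[CO₃²⁻]^3 = 3.62×10⁻³⁴ / (3.79×10⁻²)^2 = 2.52×10⁻³¹
[CO₃²⁻] = 6.32×10⁻¹¹ mol L⁻¹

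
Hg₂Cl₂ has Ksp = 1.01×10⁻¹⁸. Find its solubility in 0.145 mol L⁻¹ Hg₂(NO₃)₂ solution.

Hg₂Cl₂(s) ⇌ Hg₂²⁺(aq) + 2 Cl⁻(aq)
Let s be the solubility of Hg₂Cl₂ here. The common ion gives [Hg₂²⁺] ≈ 0.145 mol L⁻¹, and [Cl⁻] = 2s.
Ksp = [Hg₂²⁺][Cl⁻]^2 = (0.145)(2s)^2
(2s)^2 = 1.01×10⁻¹⁸ / (0.145) = 6.97×10⁻¹⁸
s = 1.32×10⁻⁹ mol L⁻¹

1.32×10⁻⁹ M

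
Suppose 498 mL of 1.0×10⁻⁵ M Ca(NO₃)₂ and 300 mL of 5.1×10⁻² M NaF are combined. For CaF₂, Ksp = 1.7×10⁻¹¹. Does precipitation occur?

Total volume after mixing = 498 + 300 = 798 mL.
[Ca²⁺] = (1.0×10⁻⁵)(498)/798 = 6.2×10⁻⁶ M
[F⁻] = (5.1×10⁻²)(300)/798 = 1.9×10⁻² M
Q = [Ca²⁺][F⁻]^2 = 2.3×10⁻⁹
Because Q > Ksp (2.3×10⁻⁹ vs 1.7×10⁻¹¹), a precipitate of CaF₂ forms.

Yes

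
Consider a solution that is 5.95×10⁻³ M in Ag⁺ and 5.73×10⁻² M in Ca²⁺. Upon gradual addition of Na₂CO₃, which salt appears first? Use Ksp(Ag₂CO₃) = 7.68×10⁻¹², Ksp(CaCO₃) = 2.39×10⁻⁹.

Each salt precipitates once Q = Ksp for that salt.
For Ag₂CO₃: [CO₃²⁻] = (Ksp/[Ag⁺]^2) = 2.17×10⁻⁷ M
For CaCO₃: [CO₃²⁻] = (Ksp/[Ca²⁺]) = 4.17×10⁻⁸ M
Since CaCO₃ needs less CO₃²⁻ to reach saturation, it precipitates first.

CaCO₃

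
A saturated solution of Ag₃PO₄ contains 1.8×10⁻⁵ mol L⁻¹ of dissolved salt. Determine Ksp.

Ag₃PO₄(s) ⇌ 3 Ag⁺(aq) + PO₄³⁻(aq)
Call the molar solubility s, so that [Ag⁺] = 3s and [PO₄³⁻] = s.
Ksp = [Ag⁺]^3[PO₄³⁻] = (3s)^3 · s = 27s^4
Ksp = 27 × (1.8×10⁻⁵)^4 = 2.8×10⁻¹⁸

Ksp = 2.8×10⁻¹⁸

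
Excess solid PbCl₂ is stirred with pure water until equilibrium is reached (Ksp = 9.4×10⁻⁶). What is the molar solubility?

1.3×10⁻² M

PbCl₂(s) ⇌ Pb²⁺(aq) + 2 Cl⁻(aq)
Let s be the molar solubility. Then [Pb²⁺] = s and [Cl⁻] = 2s.
Ksp = [Pb²⁺][Cl⁻]^2 = s · (2s)^2 = 4s^3
4s^3 = 9.4×10⁻⁶  ⇒  s^3 = 2.4×10⁻⁶
Taking the 3rd root, s = 1.3×10⁻² mol/L.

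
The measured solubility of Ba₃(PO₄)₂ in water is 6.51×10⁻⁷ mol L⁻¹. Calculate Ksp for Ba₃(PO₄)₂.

Ksp = 1.26×10⁻²⁹

Ba₃(PO₄)₂(s) ⇌ 3 Ba²⁺(aq) + 2 PO₄³⁻(aq)
Call the molar solubility s, so that [Ba²⁺] = 3s and [PO₄³⁻] = 2s.
Ksp = [Ba²⁺]^3[PO₄³⁻]^2 = (3s)^3 · (2s)^2 = 108s^5
Ksp = 108 × (6.51×10⁻⁷)^5 = 1.26×10⁻²⁹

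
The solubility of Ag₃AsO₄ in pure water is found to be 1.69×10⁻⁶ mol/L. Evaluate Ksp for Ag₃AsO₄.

Ag₃AsO₄(s) ⇌ 3 Ag⁺(aq) + AsO₄³⁻(aq)
Call the molar solubility s, so that [Ag⁺] = 3s and [AsO₄³⁻] = s.
Ksp = [Ag⁺]^3[AsO₄³⁻] = (3s)^3 · s = 27s^4
Ksp = 27 × (1.69×10⁻⁶)^4 = 2.20×10⁻²²

Ksp = 2.20×10⁻²²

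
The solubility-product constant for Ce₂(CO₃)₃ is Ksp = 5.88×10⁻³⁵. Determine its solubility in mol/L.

5.59×10⁻⁸ M

Ce₂(CO₃)₃(s) ⇌ 2 Ce³⁺(aq) + 3 CO₃²⁻(aq)
With molar solubility s: [Ce³⁺] = 2s, [CO₃²⁻] = 3s.
Ksp = [Ce³⁺]^2[CO₃²⁻]^3 = (2s)^2 · (3s)^3 = 108s^5
108s^5 = 5.88×10⁻³⁵  ⇒  s^5 = 5.44×10⁻³⁷
s = 5.59×10⁻⁸ mol L⁻¹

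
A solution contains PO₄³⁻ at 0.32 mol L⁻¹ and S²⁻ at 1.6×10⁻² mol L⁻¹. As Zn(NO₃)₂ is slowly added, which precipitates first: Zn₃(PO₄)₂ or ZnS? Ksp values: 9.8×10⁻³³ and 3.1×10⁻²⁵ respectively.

A salt starts to precipitate once the ion product Q reaches its Ksp.
For Zn₃(PO₄)₂: [Zn²⁺] = (Ksp/[PO₄³⁻]^2)^(1/3) = 4.6×10⁻¹¹ mol L⁻¹
For ZnS: [Zn²⁺] = (Ksp/[S²⁻]) = 1.9×10⁻²³ mol L⁻¹
The smaller threshold [Zn²⁺] is reached first, so ZnS precipitates first.

ZnS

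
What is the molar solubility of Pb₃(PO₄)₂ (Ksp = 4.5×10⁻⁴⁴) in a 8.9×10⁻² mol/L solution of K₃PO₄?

5.9×10⁻¹⁵ M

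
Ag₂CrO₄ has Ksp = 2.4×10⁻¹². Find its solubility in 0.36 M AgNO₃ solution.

1.9×10⁻¹¹ M

Ag₂CrO₄(s) ⇌ 2 Ag⁺(aq) + CrO₄²⁻(aq)
Ag⁺ is already present at 0.36 M. If s mol/L of Ag₂CrO₄ dissolves, [CrO₄²⁻] = s while [Ag⁺] ≈ 0.36 M.
Ksp = [Ag⁺]^2[CrO₄²⁻] = (0.36)^2s
s = 2.4×10⁻¹² / (0.36)^2 = 1.9×10⁻¹¹
s = 1.9×10⁻¹¹ M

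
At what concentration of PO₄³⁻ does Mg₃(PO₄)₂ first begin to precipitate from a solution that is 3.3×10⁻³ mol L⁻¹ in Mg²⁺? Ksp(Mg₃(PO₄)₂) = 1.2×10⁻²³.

The threshold for precipitation is Q = Ksp.
Mg₃(PO₄)₂(s) ⇌ 3 Mg²⁺(aq) + 2 PO₄³⁻(aq)
Ksp = [Mg²⁺]^3[PO₄³⁻]^2 = [PO₄³⁻]^2(3.3×10⁻³)^3
[PO₄³⁻]^2 = 1.2×10⁻²³ / (3.3×10⁻³)^3 = 3.3×10⁻¹⁶
[PO₄³⁻] = 1.8×10⁻⁸ mol L⁻¹

1.8×10⁻⁸ M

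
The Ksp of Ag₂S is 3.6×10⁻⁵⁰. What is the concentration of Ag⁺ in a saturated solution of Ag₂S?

Ag₂S(s) ⇌ 2 Ag⁺(aq) + S²⁻(aq)
For each mole of Ag₂S that dissolves per liter, [Ag⁺] = 2s and [S²⁻] = s; let s denote this solubility.
Ksp = [Ag⁺]^2[S²⁻] = (2s)^2 · s = 4s^3 = 3.6×10⁻⁵⁰
s = 2.1×10⁻¹⁷ mol L⁻¹
[Ag⁺] = 2s = 4.2×10⁻¹⁷ mol L⁻¹

4.2×10⁻¹⁷ M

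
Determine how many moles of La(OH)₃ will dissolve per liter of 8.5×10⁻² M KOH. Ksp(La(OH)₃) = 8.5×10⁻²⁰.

La(OH)₃(s) ⇌ La³⁺(aq) + 3 OH⁻(aq)
The solution already contains OH⁻ at 8.5×10⁻² M. Let s be the molar solubility of La(OH)₃.
[OH⁻] ≈ 8.5×10⁻² M (common ion dominates); [La³⁺] = s.
Ksp = [La³⁺][OH⁻]^3 = s(8.5×10⁻²)^3
s = 8.5×10⁻²⁰ / (8.5×10⁻²)^3 = 1.4×10⁻¹⁶
s = 1.4×10⁻¹⁶ M

1.4×10⁻¹⁶ M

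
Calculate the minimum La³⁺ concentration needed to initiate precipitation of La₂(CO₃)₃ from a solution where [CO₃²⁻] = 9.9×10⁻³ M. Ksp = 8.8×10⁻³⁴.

A salt starts to precipitate once the ion product Q reaches its Ksp.
La₂(CO₃)₃(s) ⇌ 2 La³⁺(aq) + 3 CO₃²⁻(aq)
Ksp = [La³⁺]^2[CO₃²⁻]^3 = [La³⁺]^2(9.9×10⁻³)^3
[La³⁺]^2 = 8.8×10⁻³⁴ / (9.9×10⁻³)^3 = 9.1×10⁻²⁸
[La³⁺] = 3.0×10⁻¹⁴ M

3.0×10⁻¹⁴ M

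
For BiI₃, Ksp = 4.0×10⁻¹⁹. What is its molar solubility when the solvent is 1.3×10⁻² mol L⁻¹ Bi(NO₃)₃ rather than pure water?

1.0×10⁻⁶ M

BiI₃(s) ⇌ Bi³⁺(aq) + 3 I⁻(aq)
With Bi³⁺ already at 1.3×10⁻² mol L⁻¹ and s small, take [Bi³⁺] ≈ 1.3×10⁻² mol L⁻¹ and [I⁻] = 3s.
Ksp = [Bi³⁺][I⁻]^3 = (1.3×10⁻²)(3s)^3
(3s)^3 = 4.0×10⁻¹⁹ / (1.3×10⁻²) = 3.1×10⁻¹⁷
s = 1.0×10⁻⁶ mol L⁻¹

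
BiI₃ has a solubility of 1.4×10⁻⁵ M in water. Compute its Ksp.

Ksp = 1.0×10⁻¹⁸

BiI₃(s) ⇌ Bi³⁺(aq) + 3 I⁻(aq)
Let s be the molar solubility. Then [Bi³⁺] = s and [I⁻] = 3s.
Ksp = [Bi³⁺][I⁻]^3 = s · (3s)^3 = 27s^4
Ksp = 27 × (1.4×10⁻⁵)^4 = 1.0×10⁻¹⁸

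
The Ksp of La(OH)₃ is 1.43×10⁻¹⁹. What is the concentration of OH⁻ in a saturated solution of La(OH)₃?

La(OH)₃(s) ⇌ La³⁺(aq) + 3 OH⁻(aq)
For each mole of La(OH)₃ that dissolves per liter, [La³⁺] = s and [OH⁻] = 3s; let s denote this solubility.
Ksp = [La³⁺][OH⁻]^3 = s · (3s)^3 = 27s^4 = 1.43×10⁻¹⁹
s = 8.53×10⁻⁶ M
[OH⁻] = 3s = 2.56×10⁻⁵ M

2.56×10⁻⁵ M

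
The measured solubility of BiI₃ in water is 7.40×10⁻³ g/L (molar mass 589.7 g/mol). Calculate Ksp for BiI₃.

Convert to molarity: s = 7.40×10⁻³ / 589.7 = 1.2549×10⁻⁵ mol/L
BiI₃(s) ⇌ Bi³⁺(aq) + 3 I⁻(aq)
If s mol/L of BiI₃ dissolves, [Bi³⁺] = s and [I⁻] = 3s.
Ksp = [Bi³⁺][I⁻]^3 = s · (3s)^3 = 27s^4
Ksp = 27 × (1.2549×10⁻⁵)^4 = 6.70×10⁻¹⁹

Ksp = 6.70×10⁻¹⁹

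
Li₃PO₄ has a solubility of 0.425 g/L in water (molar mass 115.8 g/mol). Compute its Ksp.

Ksp = 4.90×10⁻⁹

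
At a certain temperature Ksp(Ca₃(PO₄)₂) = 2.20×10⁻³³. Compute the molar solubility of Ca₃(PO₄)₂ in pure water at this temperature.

1.15×10⁻⁷ M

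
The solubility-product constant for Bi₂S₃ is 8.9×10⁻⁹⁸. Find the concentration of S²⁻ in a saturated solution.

4.6×10⁻²⁰ M

Bi₂S₃(s) ⇌ 2 Bi³⁺(aq) + 3 S²⁻(aq)
Call the molar solubility s, so that [Bi³⁺] = 2s and [S²⁻] = 3s.
Ksp = [Bi³⁺]^2[S²⁻]^3 = (2s)^2 · (3s)^3 = 108s^5 = 8.9×10⁻⁹⁸
s = 1.5×10⁻²⁰ M
[S²⁻] = 3s = 4.6×10⁻²⁰ M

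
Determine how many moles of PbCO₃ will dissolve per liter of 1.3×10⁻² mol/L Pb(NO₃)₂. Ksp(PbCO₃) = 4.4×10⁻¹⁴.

PbCO₃(s) ⇌ Pb²⁺(aq) + CO₃²⁻(aq)
Let s be the solubility of PbCO₃ here. The common ion gives [Pb²⁺] ≈ 1.3×10⁻² mol/L, and [CO₃²⁻] = s.
Ksp = [Pb²⁺][CO₃²⁻] = (1.3×10⁻²)s
s = 4.4×10⁻¹⁴ / (1.3×10⁻²) = 3.4×10⁻¹²
s = 3.4×10⁻¹² mol/L

3.4×10⁻¹² M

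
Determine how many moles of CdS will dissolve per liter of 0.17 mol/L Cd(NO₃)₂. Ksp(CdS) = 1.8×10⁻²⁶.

1.1×10⁻²⁵ M

CdS(s) ⇌ Cd²⁺(aq) + S²⁻(aq)
Cd²⁺ is already present at 0.17 mol/L. If s mol/L of CdS dissolves, [S²⁻] = s while [Cd²⁺] ≈ 0.17 mol/L.
Ksp = [Cd²⁺][S²⁻] = (0.17)s
s = 1.8×10⁻²⁶ / (0.17) = 1.1×10⁻²⁵
s = 1.1×10⁻²⁵ mol/L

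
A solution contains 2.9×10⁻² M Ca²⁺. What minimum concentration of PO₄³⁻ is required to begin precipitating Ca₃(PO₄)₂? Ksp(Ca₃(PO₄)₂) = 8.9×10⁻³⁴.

6.0×10⁻¹⁵ M

A salt starts to precipitate once the ion product Q reaches its Ksp.
Ca₃(PO₄)₂(s) ⇌ 3 Ca²⁺(aq) + 2 PO₄³⁻(aq)
Ksp = [Ca²⁺]^3[PO₄³⁻]^2 = [PO₄³⁻]^2(2.9×10⁻²)^3
[PO₄³⁻]^2 = 8.9×10⁻³⁴ / (2.9×10⁻²)^3 = 3.6×10⁻²⁹
[PO₄³⁻] = 6.0×10⁻¹⁵ M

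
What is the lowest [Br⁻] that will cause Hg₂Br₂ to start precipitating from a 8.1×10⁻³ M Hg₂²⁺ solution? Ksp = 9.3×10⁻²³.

1.1×10⁻¹⁰ M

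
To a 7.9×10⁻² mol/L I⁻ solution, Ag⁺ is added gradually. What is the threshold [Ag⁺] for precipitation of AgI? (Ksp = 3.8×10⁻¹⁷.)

Each salt precipitates once Q = Ksp for that salt.
AgI(s) ⇌ Ag⁺(aq) + I⁻(aq)
Ksp = [Ag⁺][I⁻] = [Ag⁺](7.9×10⁻²)
[Ag⁺] = 3.8×10⁻¹⁷ / (7.9×10⁻²) = 4.8×10⁻¹⁶
[Ag⁺] = 4.8×10⁻¹⁶ mol/L

4.8×10⁻¹⁶ M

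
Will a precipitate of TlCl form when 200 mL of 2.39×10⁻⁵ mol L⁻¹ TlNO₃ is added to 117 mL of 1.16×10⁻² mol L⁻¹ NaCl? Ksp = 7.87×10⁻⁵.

No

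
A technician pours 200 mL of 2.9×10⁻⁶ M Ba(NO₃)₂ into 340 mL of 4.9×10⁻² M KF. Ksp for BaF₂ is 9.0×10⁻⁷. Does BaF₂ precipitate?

After mixing, V = 200 mL + 340 mL = 540 mL.
[Ba²⁺] = (2.9×10⁻⁶)(200)/540 = 1.1×10⁻⁶ M
[F⁻] = (4.9×10⁻²)(340)/540 = 3.1×10⁻² M
Q = [Ba²⁺][F⁻]^2 = 1.0×10⁻⁹
Q = 1.0×10⁻⁹ < Ksp = 9.0×10⁻⁷, so the solution is unsaturated and no precipitate forms.

No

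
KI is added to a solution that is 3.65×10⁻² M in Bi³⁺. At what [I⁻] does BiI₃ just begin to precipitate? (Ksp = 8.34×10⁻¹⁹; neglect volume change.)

Precipitation of each salt begins when its ion product equals Ksp.
BiI₃(s) ⇌ Bi³⁺(aq) + 3 I⁻(aq)
Ksp = [Bi³⁺][I⁻]^3 = [I⁻]^3(3.65×10⁻²)
[I⁻]^3 = 8.34×10⁻¹⁹ / (3.65×10⁻²) = 2.28×10⁻¹⁷
[I⁻] = 2.84×10⁻⁶ M

2.84×10⁻⁶ M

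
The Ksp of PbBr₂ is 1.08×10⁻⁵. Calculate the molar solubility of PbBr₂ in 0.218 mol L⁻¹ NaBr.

2.27×10⁻⁴ M

PbBr₂(s) ⇌ Pb²⁺(aq) + 2 Br⁻(aq)
Br⁻ is already present at 0.218 mol L⁻¹. If s mol/L of PbBr₂ dissolves, [Pb²⁺] = s while [Br⁻] ≈ 0.218 mol L⁻¹.
Ksp = [Pb²⁺][Br⁻]^2 = s(0.218)^2
s = 1.08×10⁻⁵ / (0.218)^2 = 2.27×10⁻⁴
s = 2.27×10⁻⁴ mol L⁻¹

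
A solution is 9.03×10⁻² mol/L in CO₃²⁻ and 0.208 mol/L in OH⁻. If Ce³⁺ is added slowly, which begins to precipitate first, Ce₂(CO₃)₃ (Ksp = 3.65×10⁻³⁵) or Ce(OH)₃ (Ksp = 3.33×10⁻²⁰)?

Ce(OH)₃

Precipitation of each salt begins when its ion product equals Ksp.
For Ce₂(CO₃)₃: [Ce³⁺] = (Ksp/[CO₃²⁻]^3)^(1/2) = 2.23×10⁻¹⁶ mol/L
For Ce(OH)₃: [Ce³⁺] = (Ksp/[OH⁻]^3) = 3.70×10⁻¹⁸ mol/L
Since Ce(OH)₃ needs less Ce³⁺ to reach saturation, it precipitates first.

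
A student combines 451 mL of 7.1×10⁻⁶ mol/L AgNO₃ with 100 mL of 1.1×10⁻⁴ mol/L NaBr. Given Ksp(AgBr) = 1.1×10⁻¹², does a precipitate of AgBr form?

Total volume after mixing = 451 + 100 = 551 mL.
[Ag⁺] = (7.1×10⁻⁶)(451)/551 = 5.8×10⁻⁶ mol/L
[Br⁻] = (1.1×10⁻⁴)(100)/551 = 2.0×10⁻⁵ mol/L
Q = [Ag⁺][Br⁻] = 1.2×10⁻¹⁰
Since Q (1.2×10⁻¹⁰) exceeds Ksp (1.1×10⁻¹²), AgBr will precipitate.

Yes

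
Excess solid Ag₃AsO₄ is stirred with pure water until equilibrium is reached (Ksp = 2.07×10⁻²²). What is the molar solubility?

1.66×10⁻⁶ M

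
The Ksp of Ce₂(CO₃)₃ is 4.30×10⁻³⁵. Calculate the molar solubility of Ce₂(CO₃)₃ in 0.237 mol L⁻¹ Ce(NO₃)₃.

3.05×10⁻¹² M

Ce₂(CO₃)₃(s) ⇌ 2 Ce³⁺(aq) + 3 CO₃²⁻(aq)
The solution already contains Ce³⁺ at 0.237 mol L⁻¹. Let s be the molar solubility of Ce₂(CO₃)₃.
[Ce³⁺] ≈ 0.237 mol L⁻¹ (common ion dominates); [CO₃²⁻] = 3s.
Ksp = [Ce³⁺]^2[CO₃²⁻]^3 = (0.237)^2(3s)^3
(3s)^3 = 4.30×10⁻³⁵ / (0.237)^2 = 7.66×10⁻³⁴
s = 3.05×10⁻¹² mol L⁻¹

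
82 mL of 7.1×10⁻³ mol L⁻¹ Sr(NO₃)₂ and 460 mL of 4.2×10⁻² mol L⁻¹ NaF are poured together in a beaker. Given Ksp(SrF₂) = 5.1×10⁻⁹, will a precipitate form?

Yes

After mixing, V = 82 mL + 460 mL = 542 mL.
[Sr²⁺] = (7.1×10⁻³)(82)/542 = 1.1×10⁻³ mol L⁻¹
[F⁻] = (4.2×10⁻²)(460)/542 = 3.6×10⁻² mol L⁻¹
Q = [Sr²⁺][F⁻]^2 = 1.4×10⁻⁶
Because Q > Ksp (1.4×10⁻⁶ vs 5.1×10⁻⁹), a precipitate of SrF₂ forms.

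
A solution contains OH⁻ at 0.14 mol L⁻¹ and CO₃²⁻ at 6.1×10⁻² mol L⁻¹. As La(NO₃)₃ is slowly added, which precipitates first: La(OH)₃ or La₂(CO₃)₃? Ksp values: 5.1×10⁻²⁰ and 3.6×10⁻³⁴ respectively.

La(OH)₃

The threshold for precipitation is Q = Ksp.
For La(OH)₃: [La³⁺] = (Ksp/[OH⁻]^3) = 1.9×10⁻¹⁷ mol L⁻¹
For La₂(CO₃)₃: [La³⁺] = (Ksp/[CO₃²⁻]^3)^(1/2) = 1.3×10⁻¹⁵ mol L⁻¹
Since La(OH)₃ needs less La³⁺ to reach saturation, it precipitates first.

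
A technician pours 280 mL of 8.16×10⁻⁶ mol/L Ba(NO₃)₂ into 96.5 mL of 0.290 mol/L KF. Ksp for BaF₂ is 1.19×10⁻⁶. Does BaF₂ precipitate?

No

After mixing, V = 280 mL + 96.5 mL = 376.5 mL.
[Ba²⁺] = (8.16×10⁻⁶)(280)/376.5 = 6.07×10⁻⁶ mol/L
[F⁻] = (0.290)(96.5)/376.5 = 7.43×10⁻² mol/L
Q = [Ba²⁺][F⁻]^2 = 3.35×10⁻⁸
Q = 3.35×10⁻⁸ < Ksp = 1.19×10⁻⁶, so the solution is unsaturated and no precipitate forms.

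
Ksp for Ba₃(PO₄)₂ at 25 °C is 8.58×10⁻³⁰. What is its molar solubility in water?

Ba₃(PO₄)₂(s) ⇌ 3 Ba²⁺(aq) + 2 PO₄³⁻(aq)
Call the molar solubility s, so that [Ba²⁺] = 3s and [PO₄³⁻] = 2s.
Ksp = [Ba²⁺]^3[PO₄³⁻]^2 = (3s)^3 · (2s)^2 = 108s^5
108s^5 = 8.58×10⁻³⁰  ⇒  s^5 = 7.94×10⁻³²
s = 6.03×10⁻⁷ mol/L

6.03×10⁻⁷ M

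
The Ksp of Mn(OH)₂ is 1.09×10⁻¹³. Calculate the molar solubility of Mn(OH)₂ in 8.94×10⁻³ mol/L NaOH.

1.36×10⁻⁹ M

Mn(OH)₂(s) ⇌ Mn²⁺(aq) + 2 OH⁻(aq)
OH⁻ is already present at 8.94×10⁻³ mol/L. If s mol/L of Mn(OH)₂ dissolves, [Mn²⁺] = s while [OH⁻] ≈ 8.94×10⁻³ mol/L.
Ksp = [Mn²⁺][OH⁻]^2 = s(8.94×10⁻³)^2
s = 1.09×10⁻¹³ / (8.94×10⁻³)^2 = 1.36×10⁻⁹
s = 1.36×10⁻⁹ mol/L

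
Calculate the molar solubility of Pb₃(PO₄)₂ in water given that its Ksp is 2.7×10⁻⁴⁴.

Pb₃(PO₄)₂(s) ⇌ 3 Pb²⁺(aq) + 2 PO₄³⁻(aq)
Call the molar solubility s, so that [Pb²⁺] = 3s and [PO₄³⁻] = 2s.
Ksp = [Pb²⁺]^3[PO₄³⁻]^2 = (3s)^3 · (2s)^2 = 108s^5
108s^5 = 2.7×10⁻⁴⁴  ⇒  s^5 = 2.5×10⁻⁴⁶
s = (2.5×10⁻⁴⁶)^(1/5) = 7.6×10⁻¹⁰ mol L⁻¹

7.6×10⁻¹⁰ M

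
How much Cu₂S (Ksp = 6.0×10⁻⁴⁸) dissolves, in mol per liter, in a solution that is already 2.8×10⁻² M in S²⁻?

7.3×10⁻²⁴ M

Cu₂S(s) ⇌ 2 Cu⁺(aq) + S²⁻(aq)
S²⁻ is already present at 2.8×10⁻² M. If s mol/L of Cu₂S dissolves, [Cu⁺] = 2s while [S²⁻] ≈ 2.8×10⁻² M.
Ksp = [Cu⁺]^2[S²⁻] = (2s)^2(2.8×10⁻²)
(2s)^2 = 6.0×10⁻⁴⁸ / (2.8×10⁻²) = 2.1×10⁻⁴⁶
s = 7.3×10⁻²⁴ M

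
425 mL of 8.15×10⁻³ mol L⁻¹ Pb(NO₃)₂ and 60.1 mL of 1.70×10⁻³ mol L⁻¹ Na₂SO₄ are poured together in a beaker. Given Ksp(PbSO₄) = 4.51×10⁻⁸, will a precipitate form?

Total volume after mixing = 425 + 60.1 = 485.1 mL.
[Pb²⁺] = (8.15×10⁻³)(425)/485.1 = 7.14×10⁻³ mol L⁻¹
[SO₄²⁻] = (1.70×10⁻³)(60.1)/485.1 = 2.11×10⁻⁴ mol L⁻¹
Q = [Pb²⁺][SO₄²⁻] = 1.50×10⁻⁶
Since Q (1.50×10⁻⁶) exceeds Ksp (4.51×10⁻⁸), PbSO₄ will precipitate.

Yes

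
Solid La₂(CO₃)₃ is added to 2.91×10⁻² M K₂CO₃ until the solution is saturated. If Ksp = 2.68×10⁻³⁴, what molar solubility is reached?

1.65×10⁻¹⁵ M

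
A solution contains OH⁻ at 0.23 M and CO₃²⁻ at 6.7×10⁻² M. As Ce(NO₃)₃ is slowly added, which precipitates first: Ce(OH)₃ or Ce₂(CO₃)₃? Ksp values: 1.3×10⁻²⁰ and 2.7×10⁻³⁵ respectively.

Ce(OH)₃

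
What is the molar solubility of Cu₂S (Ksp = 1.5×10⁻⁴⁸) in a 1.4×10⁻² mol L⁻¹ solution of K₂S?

5.2×10⁻²⁴ M

Cu₂S(s) ⇌ 2 Cu⁺(aq) + S²⁻(aq)
Let s be the solubility of Cu₂S here. The common ion gives [S²⁻] ≈ 1.4×10⁻² mol L⁻¹, and [Cu⁺] = 2s.
Ksp = [Cu⁺]^2[S²⁻] = (2s)^2(1.4×10⁻²)
(2s)^2 = 1.5×10⁻⁴⁸ / (1.4×10⁻²) = 1.1×10⁻⁴⁶
s = 5.2×10⁻²⁴ mol L⁻¹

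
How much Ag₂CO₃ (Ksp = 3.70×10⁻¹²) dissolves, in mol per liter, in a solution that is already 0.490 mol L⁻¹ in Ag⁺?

1.54×10⁻¹¹ M

Ag₂CO₃(s) ⇌ 2 Ag⁺(aq) + CO₃²⁻(aq)
Let s be the solubility of Ag₂CO₃ here. The common ion gives [Ag⁺] ≈ 0.490 mol L⁻¹, and [CO₃²⁻] = s.
Ksp = [Ag⁺]^2[CO₃²⁻] = (0.490)^2s
s = 3.70×10⁻¹² / (0.490)^2 = 1.54×10⁻¹¹
s = 1.54×10⁻¹¹ mol L⁻¹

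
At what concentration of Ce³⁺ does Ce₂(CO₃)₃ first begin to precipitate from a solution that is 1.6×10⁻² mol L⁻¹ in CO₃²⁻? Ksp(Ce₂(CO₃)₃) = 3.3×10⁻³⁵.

2.8×10⁻¹⁵ M

Each salt precipitates once Q = Ksp for that salt.
Ce₂(CO₃)₃(s) ⇌ 2 Ce³⁺(aq) + 3 CO₃²⁻(aq)
Ksp = [Ce³⁺]^2[CO₃²⁻]^3 = [Ce³⁺]^2(1.6×10⁻²)^3
[Ce³⁺]^2 = 3.3×10⁻³⁵ / (1.6×10⁻²)^3 = 8.1×10⁻³⁰
[Ce³⁺] = 2.8×10⁻¹⁵ mol L⁻¹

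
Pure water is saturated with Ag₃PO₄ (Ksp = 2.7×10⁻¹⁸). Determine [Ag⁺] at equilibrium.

Ag₃PO₄(s) ⇌ 3 Ag⁺(aq) + PO₄³⁻(aq)
Let s be the molar solubility. Then [Ag⁺] = 3s and [PO₄³⁻] = s.
Ksp = [Ag⁺]^3[PO₄³⁻] = (3s)^3 · s = 27s^4 = 2.7×10⁻¹⁸
s = 1.8×10⁻⁵ mol/L
[Ag⁺] = 3s = 5.3×10⁻⁵ mol/L

5.3×10⁻⁵ M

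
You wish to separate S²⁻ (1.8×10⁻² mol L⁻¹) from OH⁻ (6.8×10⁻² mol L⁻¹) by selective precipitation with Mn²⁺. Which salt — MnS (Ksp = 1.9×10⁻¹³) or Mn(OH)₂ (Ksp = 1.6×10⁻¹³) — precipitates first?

MnS

Precipitation begins when Q = Ksp.
For MnS: [Mn²⁺] = (Ksp/[S²⁻]) = 1.1×10⁻¹¹ mol L⁻¹
For Mn(OH)₂: [Mn²⁺] = (Ksp/[OH⁻]^2) = 3.5×10⁻¹¹ mol L⁻¹
Since MnS needs less Mn²⁺ to reach saturation, it precipitates first.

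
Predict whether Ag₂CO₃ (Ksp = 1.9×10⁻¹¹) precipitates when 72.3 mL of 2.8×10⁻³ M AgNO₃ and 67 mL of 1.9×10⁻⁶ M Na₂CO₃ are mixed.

No

The combined volume is 139.3 mL.
[Ag⁺] = (2.8×10⁻³)(72.3)/139.3 = 1.5×10⁻³ M
[CO₃²⁻] = (1.9×10⁻⁶)(67)/139.3 = 9.1×10⁻⁷ M
Q = [Ag⁺]^2[CO₃²⁻] = 1.9×10⁻¹²
Q < Ksp (1.9×10⁻¹² vs 1.9×10⁻¹¹); the solution remains unsaturated and no precipitate forms.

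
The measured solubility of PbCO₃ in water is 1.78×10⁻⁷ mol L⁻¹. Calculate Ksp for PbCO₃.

PbCO₃(s) ⇌ Pb²⁺(aq) + CO₃²⁻(aq)
If s mol/L of PbCO₃ dissolves, [Pb²⁺] = s and [CO₃²⁻] = s.
Ksp = [Pb²⁺][CO₃²⁻] = s · s = s^2
Ksp = (1.78×10⁻⁷)^2 = 3.17×10⁻¹⁴

Ksp = 3.17×10⁻¹⁴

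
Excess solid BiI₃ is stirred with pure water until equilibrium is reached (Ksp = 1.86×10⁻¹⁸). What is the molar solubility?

1.62×10⁻⁵ M

BiI₃(s) ⇌ Bi³⁺(aq) + 3 I⁻(aq)
If s mol/L of BiI₃ dissolves, [Bi³⁺] = s and [I⁻] = 3s.
Ksp = [Bi³⁺][I⁻]^3 = s · (3s)^3 = 27s^4
27s^4 = 1.86×10⁻¹⁸  ⇒  s^4 = 6.89×10⁻²⁰
s = 1.62×10⁻⁵ mol/L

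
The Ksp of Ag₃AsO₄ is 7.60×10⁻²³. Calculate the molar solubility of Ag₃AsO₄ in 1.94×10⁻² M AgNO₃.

Ag₃AsO₄(s) ⇌ 3 Ag⁺(aq) + AsO₄³⁻(aq)
Ag⁺ is already present at 1.94×10⁻² M. If s mol/L of Ag₃AsO₄ dissolves, [AsO₄³⁻] = s while [Ag⁺] ≈ 1.94×10⁻² M.
Ksp = [Ag⁺]^3[AsO₄³⁻] = (1.94×10⁻²)^3s
s = 7.60×10⁻²³ / (1.94×10⁻²)^3 = 1.04×10⁻¹⁷
s = 1.04×10⁻¹⁷ M

1.04×10⁻¹⁷ M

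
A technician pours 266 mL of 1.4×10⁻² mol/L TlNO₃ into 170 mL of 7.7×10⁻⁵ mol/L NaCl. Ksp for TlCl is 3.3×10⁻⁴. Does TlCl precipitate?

The combined volume is 436 mL.
[Tl⁺] = (1.4×10⁻²)(266)/436 = 8.5×10⁻³ mol/L
[Cl⁻] = (7.7×10⁻⁵)(170)/436 = 3.0×10⁻⁵ mol/L
Q = [Tl⁺][Cl⁻] = 2.6×10⁻⁷
Q < Ksp (2.6×10⁻⁷ vs 3.3×10⁻⁴); the solution remains unsaturated and no precipitate forms.

No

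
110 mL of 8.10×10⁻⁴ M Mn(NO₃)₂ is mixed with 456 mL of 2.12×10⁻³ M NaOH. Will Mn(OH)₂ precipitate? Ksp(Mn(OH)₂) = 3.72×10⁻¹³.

Yes

The combined volume is 566 mL.
[Mn²⁺] = (8.10×10⁻⁴)(110)/566 = 1.57×10⁻⁴ M
[OH⁻] = (2.12×10⁻³)(456)/566 = 1.71×10⁻³ M
Q = [Mn²⁺][OH⁻]^2 = 4.59×10⁻¹⁰
Since Q (4.59×10⁻¹⁰) exceeds Ksp (3.72×10⁻¹³), Mn(OH)₂ will precipitate.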